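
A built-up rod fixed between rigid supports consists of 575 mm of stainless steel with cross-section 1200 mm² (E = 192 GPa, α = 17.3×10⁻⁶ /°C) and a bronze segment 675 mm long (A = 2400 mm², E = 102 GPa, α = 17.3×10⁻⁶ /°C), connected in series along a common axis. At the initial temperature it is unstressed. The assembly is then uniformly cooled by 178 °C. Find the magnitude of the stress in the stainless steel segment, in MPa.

If the supports were absent, the total length change would be Σ αᵢΔT Lᵢ = 17.3×10⁻⁶×178×575 + 17.3×10⁻⁶×178×675 = 3.849 mm.
The walls prevent any net length change, so an axial force P (same in every segment) develops. Compatibility: P · Σ Lᵢ/(AᵢEᵢ) = δ_free.
Σ Lᵢ/(AᵢEᵢ) = 575/(1200×192×10³) + 675/(2400×102×10³) = 5.253×10⁻⁶ mm/N.
P = 3.849 / 5.253×10⁻⁶ = 732800 N = 732.8 kN, tensile.
σ_{stainless steel} = P / A = 732800 / 1200 = 610.6 MPa.

σ ≈ 611 MPa (tensile)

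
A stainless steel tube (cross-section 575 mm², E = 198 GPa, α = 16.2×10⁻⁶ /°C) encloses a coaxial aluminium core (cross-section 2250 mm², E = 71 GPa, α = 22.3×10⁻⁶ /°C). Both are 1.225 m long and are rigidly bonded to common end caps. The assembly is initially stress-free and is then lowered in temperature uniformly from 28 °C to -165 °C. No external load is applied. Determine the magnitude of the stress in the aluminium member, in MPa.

Equilibrium of a rigid end plate with no external load gives equal and opposite internal forces ±P in the two members. Since α_{aluminium} > α_{stainless steel}, cooling drives the aluminium into tension and the stainless steel into compression.
Compatibility of the two members (thermal + elastic change equal): (α₁ − α₂)ΔT = P·[1/(A₁E₁) + 1/(A₂E₂)].
|α₁ − α₂|·ΔT = 6.1×10⁻⁶ × 193 = 0.001177.
1/(A₁E₁) + 1/(A₂E₂) = 1/(575×198×10³) + 1/(2250×71×10³) = 1.504×10⁻⁸ N⁻¹.
So P = 0.001177 / 1.504×10⁻⁸ = 78.26 kN.
σ_{aluminium} = P/A₂ = 78260/2250 = 34.78 MPa, tensile.

σ ≈ 34.8 MPa (tensile)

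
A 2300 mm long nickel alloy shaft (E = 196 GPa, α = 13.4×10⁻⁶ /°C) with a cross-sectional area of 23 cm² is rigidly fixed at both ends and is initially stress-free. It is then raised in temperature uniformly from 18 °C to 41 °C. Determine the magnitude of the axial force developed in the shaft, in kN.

P ≈ 139 kN (compressive)

With zero net strain, σ = E·αΔT = 196 GPa × 13.4×10⁻⁶ × 23 = 60.41 MPa.
P = AEαΔT = 2300 × 196×10³ × 13.4×10⁻⁶ × 23 = 138.9 kN (compressive).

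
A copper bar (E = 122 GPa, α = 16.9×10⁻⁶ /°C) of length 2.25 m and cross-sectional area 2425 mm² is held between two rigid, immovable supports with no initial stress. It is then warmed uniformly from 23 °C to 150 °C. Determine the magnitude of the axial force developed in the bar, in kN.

The ends cannot move, so σ = EαΔT = 122×10³ × 16.9×10⁻⁶ × 127 = 261.8 MPa.
Then P = σA = 261.8 × 2425 mm² = 635 kN, compressive.

P ≈ 635 kN (compressive)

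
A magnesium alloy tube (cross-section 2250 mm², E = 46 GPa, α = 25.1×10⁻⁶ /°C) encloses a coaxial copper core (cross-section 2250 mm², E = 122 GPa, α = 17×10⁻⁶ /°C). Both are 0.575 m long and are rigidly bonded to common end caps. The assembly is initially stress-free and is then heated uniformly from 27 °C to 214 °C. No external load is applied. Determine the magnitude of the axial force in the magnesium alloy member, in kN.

P ≈ 114 kN (compressive in the magnesium alloy)

Equilibrium of a rigid end plate with no external load gives equal and opposite internal forces ±P in the two members. Since α_{magnesium alloy} > α_{copper}, heating drives the magnesium alloy into compression and the copper into tension.
Equating the net (thermal + elastic) strains gives |α₁ − α₂|·ΔT = P·[1/(A₁E₁) + 1/(A₂E₂)].
|α₁ − α₂|·ΔT = 8.1×10⁻⁶ × 187 = 0.001515.
1/(A₁E₁) + 1/(A₂E₂) = 1/(2250×46×10³) + 1/(2250×122×10³) = 1.33×10⁻⁸ N⁻¹.
P = 0.001515 / 1.33×10⁻⁸ = 113800 N = 113.8 kN.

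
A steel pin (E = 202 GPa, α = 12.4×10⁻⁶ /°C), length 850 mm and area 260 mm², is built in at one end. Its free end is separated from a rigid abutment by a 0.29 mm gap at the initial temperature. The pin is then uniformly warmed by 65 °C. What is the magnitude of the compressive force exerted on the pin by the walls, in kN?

P ≈ 24.4 kN

If the wall were absent the pin would grow by αΔT L = 12.4×10⁻⁶ × 65 × 850 = 0.6851 mm.
This exceeds the 0.29 mm gap, so the wall pushes back. The portion of expansion that must be recovered elastically is δ_free − gap = 0.6851 − 0.29 = 0.3951 mm.
That suppressed elongation corresponds to σ = E·Δ/L = 202×10³ × 0.3951/850 = 93.89 MPa.
P = σA = 93.89 × 260 = 24.41 kN.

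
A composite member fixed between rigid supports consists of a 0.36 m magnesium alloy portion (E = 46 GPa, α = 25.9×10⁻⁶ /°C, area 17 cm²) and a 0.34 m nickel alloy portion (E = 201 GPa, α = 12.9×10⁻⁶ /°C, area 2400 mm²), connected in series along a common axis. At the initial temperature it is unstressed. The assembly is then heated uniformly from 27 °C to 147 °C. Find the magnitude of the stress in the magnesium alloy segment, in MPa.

σ ≈ 182 MPa (compressive)

Free thermal expansion of the whole bar: Σ αᵢΔT Lᵢ = 25.9×10⁻⁶×120×360 + 12.9×10⁻⁶×120×340 = 1.645 mm.
The walls prevent any net length change, so an axial force P (same in every segment) develops. Compatibility: P · Σ Lᵢ/(AᵢEᵢ) = δ_free.
Σ Lᵢ/(AᵢEᵢ) = 360/(1700×46×10³) + 340/(2400×201×10³) = 5.308×10⁻⁶ mm/N.
So P = 1.645 / 5.308×10⁻⁶ = 309.9 kN, compressive.
σ_{magnesium alloy} = P / A = 309900 / 1700 = 182.3 MPa.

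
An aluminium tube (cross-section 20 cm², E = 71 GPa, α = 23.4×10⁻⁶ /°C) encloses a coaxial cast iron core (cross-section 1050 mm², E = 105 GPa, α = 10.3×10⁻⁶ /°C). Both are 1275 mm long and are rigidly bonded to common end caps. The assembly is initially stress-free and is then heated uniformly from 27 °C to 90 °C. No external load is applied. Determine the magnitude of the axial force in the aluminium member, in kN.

P ≈ 51.2 kN (compressive in the aluminium)

The aluminium has the larger α, so on heating it would change length more than the cast iron if both were free. The rigid plates force a common final length, so the aluminium is put into compression and the cast iron into tension, with equal and opposite forces P (no external load).
Equating the net (thermal + elastic) strains gives |α₁ − α₂|·ΔT = P·[1/(A₁E₁) + 1/(A₂E₂)].
|α₁ − α₂|·ΔT = 13.1×10⁻⁶ × 63 = 0.0008253.
1/(A₁E₁) + 1/(A₂E₂) = 1/(2000×71×10³) + 1/(1050×105×10³) = 1.611×10⁻⁸ N⁻¹.
P = 0.0008253 / 1.611×10⁻⁸ = 51220 N = 51.22 kN.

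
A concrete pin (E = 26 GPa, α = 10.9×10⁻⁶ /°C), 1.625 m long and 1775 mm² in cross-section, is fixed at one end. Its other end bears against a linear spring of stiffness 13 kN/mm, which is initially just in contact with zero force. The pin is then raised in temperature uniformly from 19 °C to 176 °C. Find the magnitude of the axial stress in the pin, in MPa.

If the spring were absent the pin would lengthen by αΔT L = 10.9×10⁻⁶ × 157 × 1625 = 2.781 mm.
With a force P in the spring, the elastic change of the pin is PL/(AE) and that of the spring is P/k; compatibility requires their sum to equal δ_free.
So P = δ_free / [L/(AE) + 1/k] = 2.781 / [ 1625/(1775×26×10³) + 1/(13×10³) ].
P = 2.781 / 0.0001121 = 24800 N.
σ = P/A = 24800/1775 = 13.97 MPa.

σ ≈ 14 MPa (compressive)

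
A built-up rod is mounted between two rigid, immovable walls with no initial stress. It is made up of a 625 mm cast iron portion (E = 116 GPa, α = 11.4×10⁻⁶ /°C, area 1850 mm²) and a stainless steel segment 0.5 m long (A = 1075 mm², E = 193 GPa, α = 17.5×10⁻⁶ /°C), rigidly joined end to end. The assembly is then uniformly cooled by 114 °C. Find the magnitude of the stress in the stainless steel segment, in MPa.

If the supports were absent, the total length change would be Σ αᵢΔT Lᵢ = 11.4×10⁻⁶×114×625 + 17.5×10⁻⁶×114×500 = 1.81 mm.
Since the ends are fixed, an axial force P builds up, equal in every segment, with P · Σ Lᵢ/(AᵢEᵢ) = δ_free.
Σ Lᵢ/(AᵢEᵢ) = 625/(1850×116×10³) + 500/(1075×193×10³) = 5.322×10⁻⁶ mm/N.
P = 1.81 / 5.322×10⁻⁶ = 340000 N = 340 kN, tensile.
σ_{stainless steel} = P / A = 340000 / 1075 = 316.3 MPa.

σ ≈ 316 MPa (tensile)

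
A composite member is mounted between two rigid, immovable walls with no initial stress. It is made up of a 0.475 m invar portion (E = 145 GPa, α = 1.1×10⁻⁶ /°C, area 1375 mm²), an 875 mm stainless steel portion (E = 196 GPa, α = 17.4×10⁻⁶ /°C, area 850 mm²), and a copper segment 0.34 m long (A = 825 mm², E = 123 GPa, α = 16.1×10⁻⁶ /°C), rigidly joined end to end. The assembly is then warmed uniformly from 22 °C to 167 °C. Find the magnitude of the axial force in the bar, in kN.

P ≈ 280 kN (compressive)

If the supports were absent, the total length change would be Σ αᵢΔT Lᵢ = 1.1×10⁻⁶×145×475 + 17.4×10⁻⁶×145×875 + 16.1×10⁻⁶×145×340 = 3.077 mm.
Since the ends are fixed, an axial force P builds up, equal in every segment, with P · Σ Lᵢ/(AᵢEᵢ) = δ_free.
Σ Lᵢ/(AᵢEᵢ) = 475/(1375×145×10³) + 875/(850×196×10³) + 340/(825×123×10³) = 1.099×10⁻⁵ mm/N.
Hence P = δ_free / Σ(L/AE) = 3.077/1.099×10⁻⁵ = 280.1 kN (compressive).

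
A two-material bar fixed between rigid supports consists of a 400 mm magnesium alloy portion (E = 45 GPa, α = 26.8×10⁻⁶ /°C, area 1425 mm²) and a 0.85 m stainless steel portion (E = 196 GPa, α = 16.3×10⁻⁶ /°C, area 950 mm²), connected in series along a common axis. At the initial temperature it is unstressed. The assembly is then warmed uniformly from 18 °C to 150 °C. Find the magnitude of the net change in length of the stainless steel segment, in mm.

|ΔL| ≈ 0.458 mm

Free thermal expansion of the whole bar: Σ αᵢΔT Lᵢ = 26.8×10⁻⁶×132×400 + 16.3×10⁻⁶×132×850 = 3.244 mm.
Since the ends are fixed, an axial force P builds up, equal in every segment, with P · Σ Lᵢ/(AᵢEᵢ) = δ_free.
Σ Lᵢ/(AᵢEᵢ) = 400/(1425×45×10³) + 850/(950×196×10³) = 1.08×10⁻⁵ mm/N.
So P = 3.244 / 1.08×10⁻⁵ = 300.3 kN, compressive.
For the stainless steel segment, free thermal change = 16.3×10⁻⁶×132×850 = 1.829 mm and elastic change from P = 300300×850/(950×196×10³) = 1.371 mm; these oppose, so the net change is 0.458 mm (segment lengthens).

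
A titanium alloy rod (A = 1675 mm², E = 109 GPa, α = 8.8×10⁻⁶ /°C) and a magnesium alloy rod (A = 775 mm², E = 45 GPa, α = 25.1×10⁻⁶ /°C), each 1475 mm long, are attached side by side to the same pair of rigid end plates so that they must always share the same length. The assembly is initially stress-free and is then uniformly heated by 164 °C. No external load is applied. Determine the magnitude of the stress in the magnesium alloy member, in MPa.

σ ≈ 101 MPa (compressive)

Equilibrium of a rigid end plate with no external load gives equal and opposite internal forces ±P in the two members. Since α_{magnesium alloy} > α_{titanium alloy}, heating drives the magnesium alloy into compression and the titanium alloy into tension.
Setting the final lengths equal and cancelling L: (α₁ − α₂)ΔT = P/(A₁E₁) + P/(A₂E₂).
|α₁ − α₂|·ΔT = 16.3×10⁻⁶ × 164 = 0.002673.
1/(A₁E₁) + 1/(A₂E₂) = 1/(1675×109×10³) + 1/(775×45×10³) = 3.415×10⁻⁸ N⁻¹.
P = 0.002673 / 3.415×10⁻⁸ = 78280 N = 78.28 kN.
σ_{magnesium alloy} = P/A₂ = 78280/775 = 101 MPa, compressive.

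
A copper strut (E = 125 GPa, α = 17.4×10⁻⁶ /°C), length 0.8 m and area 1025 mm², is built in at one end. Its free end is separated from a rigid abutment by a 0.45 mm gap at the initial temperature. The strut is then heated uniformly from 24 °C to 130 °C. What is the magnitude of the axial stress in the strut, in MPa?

σ ≈ 160 MPa (compressive)

Free thermal elongation = αΔT L = 17.4×10⁻⁶ × 106 × 800 = 1.476 mm.
After closing the 0.45 mm clearance, 1.476 − 0.45 = 1.026 mm of expansion remains to be suppressed by the wall.
That suppressed elongation corresponds to σ = E·Δ/L = 125×10³ × 1.026/800 = 160.2 MPa.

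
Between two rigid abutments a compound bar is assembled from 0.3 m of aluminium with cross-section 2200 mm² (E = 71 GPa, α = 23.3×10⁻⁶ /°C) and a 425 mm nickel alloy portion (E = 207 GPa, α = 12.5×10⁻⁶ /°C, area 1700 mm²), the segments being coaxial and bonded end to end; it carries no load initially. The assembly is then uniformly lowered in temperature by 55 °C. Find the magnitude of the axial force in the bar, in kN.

P ≈ 216 kN (tensile)

If the supports were absent, the total length change would be Σ αᵢΔT Lᵢ = 23.3×10⁻⁶×55×300 + 12.5×10⁻⁶×55×425 = 0.6766 mm.
The walls prevent any net length change, so an axial force P (same in every segment) develops. Compatibility: P · Σ Lᵢ/(AᵢEᵢ) = δ_free.
Σ Lᵢ/(AᵢEᵢ) = 300/(2200×71×10³) + 425/(1700×207×10³) = 3.128×10⁻⁶ mm/N.
So P = 0.6766 / 3.128×10⁻⁶ = 216.3 kN, tensile.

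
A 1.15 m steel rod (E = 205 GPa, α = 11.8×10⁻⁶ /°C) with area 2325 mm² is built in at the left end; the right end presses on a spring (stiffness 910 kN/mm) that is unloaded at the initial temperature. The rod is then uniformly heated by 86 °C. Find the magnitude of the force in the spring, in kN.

P ≈ 332 kN

The unrestrained thermal change is αΔT L = 11.8×10⁻⁶ × 86 × 1150 = 1.167 mm.
Let P be the compressive force at the spring. The rod shortens elastically by PL/(AE) and the spring compresses by P/k; together these equal δ_free.
So P = δ_free / [L/(AE) + 1/k] = 1.167 / [ 1150/(2325×205×10³) + 1/(910×10³) ].
P = 1.167 / 3.512×10⁻⁶ = 332300 N.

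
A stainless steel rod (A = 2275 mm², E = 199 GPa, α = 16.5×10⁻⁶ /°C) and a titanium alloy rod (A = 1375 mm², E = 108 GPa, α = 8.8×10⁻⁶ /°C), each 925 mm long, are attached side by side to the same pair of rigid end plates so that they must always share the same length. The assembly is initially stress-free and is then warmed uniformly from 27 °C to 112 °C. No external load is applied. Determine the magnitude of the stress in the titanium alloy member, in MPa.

σ ≈ 53.2 MPa (tensile)

The stainless steel has the larger α, so on heating it would change length more than the titanium alloy if both were free. The rigid plates force a common final length, so the stainless steel is put into compression and the titanium alloy into tension, with equal and opposite forces P (no external load).
Compatibility of the two members (thermal + elastic change equal): (α₁ − α₂)ΔT = P·[1/(A₁E₁) + 1/(A₂E₂)].
|α₁ − α₂|·ΔT = 7.7×10⁻⁶ × 85 = 0.0006545.
1/(A₁E₁) + 1/(A₂E₂) = 1/(2275×199×10³) + 1/(1375×108×10³) = 8.943×10⁻⁹ N⁻¹.
P = 0.0006545 / 8.943×10⁻⁹ = 73190 N = 73.19 kN.
σ_{titanium alloy} = P/A₂ = 73190/1375 = 53.23 MPa, tensile.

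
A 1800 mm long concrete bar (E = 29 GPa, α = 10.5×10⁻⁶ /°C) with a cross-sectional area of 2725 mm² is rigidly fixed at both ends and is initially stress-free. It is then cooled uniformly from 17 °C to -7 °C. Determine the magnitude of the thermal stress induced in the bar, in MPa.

With length fixed, the mechanical strain must cancel the thermal strain αΔT = 10.5×10⁻⁶ × 24 = 252×10⁻⁶.
Hence σ = E·αΔT = 29×10³ × 252×10⁻⁶ = 7.308 MPa, tensile.

σ ≈ 7.31 MPa (tensile)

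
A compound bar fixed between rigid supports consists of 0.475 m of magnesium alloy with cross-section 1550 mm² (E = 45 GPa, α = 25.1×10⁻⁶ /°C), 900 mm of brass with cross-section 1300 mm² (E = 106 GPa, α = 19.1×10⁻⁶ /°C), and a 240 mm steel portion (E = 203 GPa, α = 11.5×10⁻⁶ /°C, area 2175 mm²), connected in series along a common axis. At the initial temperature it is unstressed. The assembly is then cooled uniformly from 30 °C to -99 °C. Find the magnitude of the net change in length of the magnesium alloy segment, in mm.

With the walls removed the bar would change length by δ_free = Σ αᵢΔT Lᵢ = 25.1×10⁻⁶×129×475 + 19.1×10⁻⁶×129×900 + 11.5×10⁻⁶×129×240 = 4.112 mm.
Since the ends are fixed, an axial force P builds up, equal in every segment, with P · Σ Lᵢ/(AᵢEᵢ) = δ_free.
The series flexibility is Σ Lᵢ/(AᵢEᵢ) = 475/(1550×45×10³) + 900/(1300×106×10³) + 240/(2175×203×10³) = 1.388×10⁻⁵ mm/N.
So P = 4.112 / 1.388×10⁻⁵ = 296.1 kN, tensile.
For the magnesium alloy segment, free thermal change = 25.1×10⁻⁶×129×475 = 1.538 mm and elastic change from P = 296100×475/(1550×45×10³) = 2.017 mm; these oppose, so the net change is 0.479 mm (segment lengthens).

|ΔL| ≈ 0.479 mm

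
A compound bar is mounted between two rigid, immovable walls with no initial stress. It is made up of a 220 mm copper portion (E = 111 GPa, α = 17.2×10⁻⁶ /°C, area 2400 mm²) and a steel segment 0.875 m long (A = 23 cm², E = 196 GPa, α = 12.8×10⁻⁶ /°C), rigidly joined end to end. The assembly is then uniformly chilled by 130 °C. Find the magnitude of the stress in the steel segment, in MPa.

If the supports were absent, the total length change would be Σ αᵢΔT Lᵢ = 17.2×10⁻⁶×130×220 + 12.8×10⁻⁶×130×875 = 1.948 mm.
The walls prevent any net length change, so an axial force P (same in every segment) develops. Compatibility: P · Σ Lᵢ/(AᵢEᵢ) = δ_free.
Σ Lᵢ/(AᵢEᵢ) = 220/(2400×111×10³) + 875/(2300×196×10³) = 2.767×10⁻⁶ mm/N.
Hence P = δ_free / Σ(L/AE) = 1.948/2.767×10⁻⁶ = 704 kN (tensile).
σ_{steel} = P / A = 704000 / 2300 = 306.1 MPa.

σ ≈ 306 MPa (tensile)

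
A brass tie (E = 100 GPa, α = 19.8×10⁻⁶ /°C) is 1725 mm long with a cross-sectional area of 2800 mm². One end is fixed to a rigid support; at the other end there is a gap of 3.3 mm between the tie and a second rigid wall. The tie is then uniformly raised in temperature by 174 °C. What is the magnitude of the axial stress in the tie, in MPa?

σ ≈ 153 MPa (compressive)

Unrestrained expansion: δ_free = αΔT L = 19.8×10⁻⁶ × 174 × 1725 = 5.943 mm.
After closing the 3.3 mm clearance, 5.943 − 3.3 = 2.643 mm of expansion remains to be suppressed by the wall.
Compatibility: PL/(AE) = 2.643 mm, so σ = P/A = E × (2.643/1725) = 153.2 MPa.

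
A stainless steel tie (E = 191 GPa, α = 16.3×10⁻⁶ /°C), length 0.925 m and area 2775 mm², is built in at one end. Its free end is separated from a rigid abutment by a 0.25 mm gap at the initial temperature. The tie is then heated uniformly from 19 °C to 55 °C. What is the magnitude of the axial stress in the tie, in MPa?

σ ≈ 60.5 MPa (compressive)

If the wall were absent the tie would grow by αΔT L = 16.3×10⁻⁶ × 36 × 925 = 0.5428 mm.
The gap closes (δ_free > 0.25 mm) and the wall then resists a further 0.5428 − 0.25 = 0.2928 mm of expansion.
Compatibility: PL/(AE) = 0.2928 mm, so σ = P/A = E × (0.2928/925) = 60.46 MPa.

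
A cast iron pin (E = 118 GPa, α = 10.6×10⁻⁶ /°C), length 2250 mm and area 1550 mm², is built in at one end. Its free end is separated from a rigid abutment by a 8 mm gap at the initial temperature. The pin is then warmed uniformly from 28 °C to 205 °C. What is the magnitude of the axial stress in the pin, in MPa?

If the wall were absent the pin would grow by αΔT L = 10.6×10⁻⁶ × 177 × 2250 = 4.221 mm.
Since δ_free = 4.22 mm is less than the 8 mm gap, the pin never touches the wall. No axial force develops.

σ ≈ 0 MPa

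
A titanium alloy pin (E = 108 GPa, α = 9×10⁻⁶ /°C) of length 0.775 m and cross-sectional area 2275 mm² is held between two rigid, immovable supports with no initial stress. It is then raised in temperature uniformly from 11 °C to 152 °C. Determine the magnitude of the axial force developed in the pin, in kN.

The ends cannot move, so σ = EαΔT = 108×10³ × 9×10⁻⁶ × 141 = 137.1 MPa.
Then P = σA = 137.1 × 2275 mm² = 311.8 kN, compressive.

P ≈ 312 kN (compressive)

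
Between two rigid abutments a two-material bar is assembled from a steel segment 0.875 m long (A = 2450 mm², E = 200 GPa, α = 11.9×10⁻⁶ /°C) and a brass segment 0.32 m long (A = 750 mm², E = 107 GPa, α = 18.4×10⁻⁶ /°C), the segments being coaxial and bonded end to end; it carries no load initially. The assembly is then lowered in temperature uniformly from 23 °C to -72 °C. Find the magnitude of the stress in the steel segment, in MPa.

σ ≈ 109 MPa (tensile)

Free thermal contraction of the whole bar: Σ αᵢΔT Lᵢ = 11.9×10⁻⁶×95×875 + 18.4×10⁻⁶×95×320 = 1.549 mm.
Since the ends are fixed, an axial force P builds up, equal in every segment, with P · Σ Lᵢ/(AᵢEᵢ) = δ_free.
Σ Lᵢ/(AᵢEᵢ) = 875/(2450×200×10³) + 320/(750×107×10³) = 5.773×10⁻⁶ mm/N.
So P = 1.549 / 5.773×10⁻⁶ = 268.2 kN, tensile.
σ_{steel} = P / A = 268200 / 2450 = 109.5 MPa.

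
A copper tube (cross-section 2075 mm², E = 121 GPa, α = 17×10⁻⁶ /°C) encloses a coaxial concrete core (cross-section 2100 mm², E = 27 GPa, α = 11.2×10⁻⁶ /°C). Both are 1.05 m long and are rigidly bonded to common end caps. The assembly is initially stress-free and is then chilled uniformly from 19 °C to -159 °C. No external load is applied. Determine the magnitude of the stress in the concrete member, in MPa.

Equilibrium of a rigid end plate with no external load gives equal and opposite internal forces ±P in the two members. Since α_{copper} > α_{concrete}, cooling drives the copper into tension and the concrete into compression.
Compatibility of the two members (thermal + elastic change equal): (α₁ − α₂)ΔT = P·[1/(A₁E₁) + 1/(A₂E₂)].
|α₁ − α₂|·ΔT = 5.8×10⁻⁶ × 178 = 0.001032.
1/(A₁E₁) + 1/(A₂E₂) = 1/(2075×121×10³) + 1/(2100×27×10³) = 2.162×10⁻⁸ N⁻¹.
P = 0.001032 / 2.162×10⁻⁸ = 47750 N = 47.75 kN.
σ_{concrete} = P/A₂ = 47750/2100 = 22.74 MPa, compressive.

σ ≈ 22.7 MPa (compressive)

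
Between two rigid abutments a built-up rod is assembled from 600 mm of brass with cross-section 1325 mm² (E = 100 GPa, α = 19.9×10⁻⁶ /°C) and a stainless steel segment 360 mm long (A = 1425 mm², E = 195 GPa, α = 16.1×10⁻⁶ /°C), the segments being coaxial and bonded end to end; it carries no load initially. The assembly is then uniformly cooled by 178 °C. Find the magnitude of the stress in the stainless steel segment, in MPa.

σ ≈ 380 MPa (tensile)

With the walls removed the bar would change length by δ_free = Σ αᵢΔT Lᵢ = 19.9×10⁻⁶×178×600 + 16.1×10⁻⁶×178×360 = 3.157 mm.
The rigid supports impose zero overall length change; the single axial force P common to all segments must satisfy P Σ Lᵢ/(AᵢEᵢ) = δ_free.
The series flexibility is Σ Lᵢ/(AᵢEᵢ) = 600/(1325×100×10³) + 360/(1425×195×10³) = 5.824×10⁻⁶ mm/N.
P = 3.157 / 5.824×10⁻⁶ = 542100 N = 542.1 kN, tensile.
σ_{stainless steel} = P / A = 542100 / 1425 = 380.4 MPa.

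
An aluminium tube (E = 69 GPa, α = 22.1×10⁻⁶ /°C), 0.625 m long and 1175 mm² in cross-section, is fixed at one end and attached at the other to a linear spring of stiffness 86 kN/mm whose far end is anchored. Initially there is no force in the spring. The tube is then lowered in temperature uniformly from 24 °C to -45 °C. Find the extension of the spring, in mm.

δ ≈ 0.573 mm

The unrestrained thermal change is αΔT L = 22.1×10⁻⁶ × 69 × 625 = 0.9531 mm.
Let P be the tensile force in the spring. The tube extends elastically by PL/(AE) and the spring stretches by P/k; together these equal δ_free.
So P = δ_free / [L/(AE) + 1/k] = 0.9531 / [ 625/(1175×69×10³) + 1/(86×10³) ].
P = 0.9531 / 1.934×10⁻⁵ = 49290 N.
Spring extension = P/k = 49290/(86×10³) = 0.5731 mm.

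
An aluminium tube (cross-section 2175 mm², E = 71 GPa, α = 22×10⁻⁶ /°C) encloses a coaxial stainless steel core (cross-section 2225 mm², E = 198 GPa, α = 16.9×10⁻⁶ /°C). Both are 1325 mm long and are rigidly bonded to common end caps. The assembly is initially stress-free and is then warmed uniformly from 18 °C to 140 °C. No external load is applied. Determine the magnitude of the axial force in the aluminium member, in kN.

P ≈ 71.1 kN (compressive in the aluminium)

Equilibrium of a rigid end plate with no external load gives equal and opposite internal forces ±P in the two members. Since α_{aluminium} > α_{stainless steel}, heating drives the aluminium into compression and the stainless steel into tension.
Equating the net (thermal + elastic) strains gives |α₁ − α₂|·ΔT = P·[1/(A₁E₁) + 1/(A₂E₂)].
|α₁ − α₂|·ΔT = 5.1×10⁻⁶ × 122 = 0.0006222.
1/(A₁E₁) + 1/(A₂E₂) = 1/(2175×71×10³) + 1/(2225×198×10³) = 8.746×10⁻⁹ N⁻¹.
So P = 0.0006222 / 8.746×10⁻⁹ = 71.14 kN.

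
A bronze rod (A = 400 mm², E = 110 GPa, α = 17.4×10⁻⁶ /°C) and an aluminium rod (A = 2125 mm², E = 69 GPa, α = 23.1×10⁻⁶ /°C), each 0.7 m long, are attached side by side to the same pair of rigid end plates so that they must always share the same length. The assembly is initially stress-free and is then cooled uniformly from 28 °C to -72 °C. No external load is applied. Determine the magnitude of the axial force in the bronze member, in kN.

P ≈ 19.3 kN (compressive in the bronze)

Both members must finish at the same length. With the larger α, the aluminium tends to over-contract; the plates restrain it, putting the aluminium in tension and the bronze in compression. With no external load the two internal forces are equal and opposite, magnitude P.
Setting the final lengths equal and cancelling L: (α₁ − α₂)ΔT = P/(A₁E₁) + P/(A₂E₂).
|α₁ − α₂|·ΔT = 5.7×10⁻⁶ × 100 = 0.00057.
1/(A₁E₁) + 1/(A₂E₂) = 1/(400×110×10³) + 1/(2125×69×10³) = 2.955×10⁻⁸ N⁻¹.
P = 0.00057 / 2.955×10⁻⁸ = 19290 N = 19.29 kN.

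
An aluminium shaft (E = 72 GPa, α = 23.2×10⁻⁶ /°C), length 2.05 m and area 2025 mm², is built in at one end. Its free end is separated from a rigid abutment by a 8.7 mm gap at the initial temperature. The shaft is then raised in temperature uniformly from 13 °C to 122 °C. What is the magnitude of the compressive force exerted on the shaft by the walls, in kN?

Free thermal elongation = αΔT L = 23.2×10⁻⁶ × 109 × 2050 = 5.184 mm.
Since δ_free = 5.18 mm is less than the 8.7 mm gap, the shaft never touches the wall. No axial force develops.

P ≈ 0 kN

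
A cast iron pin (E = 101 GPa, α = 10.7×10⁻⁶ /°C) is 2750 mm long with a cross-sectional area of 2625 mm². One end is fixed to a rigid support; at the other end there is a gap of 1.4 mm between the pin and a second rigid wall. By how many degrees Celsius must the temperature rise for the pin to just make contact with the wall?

The gap closes when αΔT L = 1.4 mm, since the pin is still unstressed at that instant.
So ΔT = g/(αL) = 1.4/(10.7×10⁻⁶ × 2750) = 47.58 °C.

ΔT ≈ 47.6 °C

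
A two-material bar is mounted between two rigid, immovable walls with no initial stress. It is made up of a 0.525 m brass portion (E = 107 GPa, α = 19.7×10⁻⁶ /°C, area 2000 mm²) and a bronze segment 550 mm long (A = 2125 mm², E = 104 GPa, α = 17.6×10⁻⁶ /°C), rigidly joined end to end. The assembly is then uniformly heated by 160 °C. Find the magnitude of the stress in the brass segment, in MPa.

With the walls removed the bar would change length by δ_free = Σ αᵢΔT Lᵢ = 19.7×10⁻⁶×160×525 + 17.6×10⁻⁶×160×550 = 3.204 mm.
Since the ends are fixed, an axial force P builds up, equal in every segment, with P · Σ Lᵢ/(AᵢEᵢ) = δ_free.
Σ Lᵢ/(AᵢEᵢ) = 525/(2000×107×10³) + 550/(2125×104×10³) = 4.942×10⁻⁶ mm/N.
P = 3.204 / 4.942×10⁻⁶ = 648200 N = 648.2 kN, compressive.
σ_{brass} = P / A = 648200 / 2000 = 324.1 MPa.

σ ≈ 324 MPa (compressive)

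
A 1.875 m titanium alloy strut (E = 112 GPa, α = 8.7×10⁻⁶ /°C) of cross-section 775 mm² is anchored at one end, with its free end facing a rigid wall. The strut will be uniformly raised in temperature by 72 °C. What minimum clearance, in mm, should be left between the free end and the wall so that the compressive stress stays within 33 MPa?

With no wall the strut would lengthen by αΔT L = 8.7×10⁻⁶ × 72 × 1875 = 1.174 mm.
A stress of 33 MPa corresponds to the wall pushing the strut back by σL/E = 33×1875/(112×10³) = 0.5525 mm.
So the gap has to take up the difference, g_min = δ_free − σL/E = 1.174 − 0.5525 = 0.622 mm.

g ≈ 0.622 mm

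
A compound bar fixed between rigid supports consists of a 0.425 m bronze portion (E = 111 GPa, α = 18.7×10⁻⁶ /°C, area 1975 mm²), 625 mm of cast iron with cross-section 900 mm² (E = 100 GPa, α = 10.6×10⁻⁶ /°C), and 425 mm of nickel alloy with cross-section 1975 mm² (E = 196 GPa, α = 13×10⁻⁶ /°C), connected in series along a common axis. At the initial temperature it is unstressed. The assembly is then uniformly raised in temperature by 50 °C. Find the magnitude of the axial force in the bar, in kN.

With the walls removed the bar would change length by δ_free = Σ αᵢΔT Lᵢ = 18.7×10⁻⁶×50×425 + 10.6×10⁻⁶×50×625 + 13×10⁻⁶×50×425 = 1.005 mm.
The walls prevent any net length change, so an axial force P (same in every segment) develops. Compatibility: P · Σ Lᵢ/(AᵢEᵢ) = δ_free.
The series flexibility is Σ Lᵢ/(AᵢEᵢ) = 425/(1975×111×10³) + 625/(900×100×10³) + 425/(1975×196×10³) = 9.981×10⁻⁶ mm/N.
So P = 1.005 / 9.981×10⁻⁶ = 100.7 kN, compressive.

P ≈ 101 kN (compressive)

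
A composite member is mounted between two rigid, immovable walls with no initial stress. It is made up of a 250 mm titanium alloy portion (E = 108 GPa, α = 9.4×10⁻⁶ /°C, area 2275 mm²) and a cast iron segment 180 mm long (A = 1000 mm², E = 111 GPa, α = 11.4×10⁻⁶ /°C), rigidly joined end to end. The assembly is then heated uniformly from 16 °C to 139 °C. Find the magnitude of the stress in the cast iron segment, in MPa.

σ ≈ 205 MPa (compressive)

With the walls removed the bar would change length by δ_free = Σ αᵢΔT Lᵢ = 9.4×10⁻⁶×123×250 + 11.4×10⁻⁶×123×180 = 0.5414 mm.
Since the ends are fixed, an axial force P builds up, equal in every segment, with P · Σ Lᵢ/(AᵢEᵢ) = δ_free.
Σ Lᵢ/(AᵢEᵢ) = 250/(2275×108×10³) + 180/(1000×111×10³) = 2.639×10⁻⁶ mm/N.
So P = 0.5414 / 2.639×10⁻⁶ = 205.2 kN, compressive.
σ_{cast iron} = P / A = 205200 / 1000 = 205.2 MPa.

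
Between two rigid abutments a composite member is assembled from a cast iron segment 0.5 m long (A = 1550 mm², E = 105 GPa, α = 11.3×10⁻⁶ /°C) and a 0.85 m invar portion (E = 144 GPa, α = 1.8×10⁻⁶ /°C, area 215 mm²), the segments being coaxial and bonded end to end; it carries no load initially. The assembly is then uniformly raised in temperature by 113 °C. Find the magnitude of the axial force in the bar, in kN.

P ≈ 26.6 kN (compressive)

If the supports were absent, the total length change would be Σ αᵢΔT Lᵢ = 11.3×10⁻⁶×113×500 + 1.8×10⁻⁶×113×850 = 0.8113 mm.
The walls prevent any net length change, so an axial force P (same in every segment) develops. Compatibility: P · Σ Lᵢ/(AᵢEᵢ) = δ_free.
Σ Lᵢ/(AᵢEᵢ) = 500/(1550×105×10³) + 850/(215×144×10³) = 3.053×10⁻⁵ mm/N.
So P = 0.8113 / 3.053×10⁻⁵ = 26.58 kN, compressive.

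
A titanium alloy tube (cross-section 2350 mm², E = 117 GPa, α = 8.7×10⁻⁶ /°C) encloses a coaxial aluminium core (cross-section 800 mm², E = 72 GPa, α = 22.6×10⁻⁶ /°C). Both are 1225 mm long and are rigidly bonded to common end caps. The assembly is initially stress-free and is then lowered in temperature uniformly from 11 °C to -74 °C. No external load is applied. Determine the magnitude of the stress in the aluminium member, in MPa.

The aluminium has the larger α, so on cooling it would change length more than the titanium alloy if both were free. The rigid plates force a common final length, so the aluminium is put into tension and the titanium alloy into compression, with equal and opposite forces P (no external load).
Equating the net (thermal + elastic) strains gives |α₁ − α₂|·ΔT = P·[1/(A₁E₁) + 1/(A₂E₂)].
|α₁ − α₂|·ΔT = 13.9×10⁻⁶ × 85 = 0.001182.
1/(A₁E₁) + 1/(A₂E₂) = 1/(2350×117×10³) + 1/(800×72×10³) = 2.1×10⁻⁸ N⁻¹.
P = 0.001182 / 2.1×10⁻⁸ = 56270 N = 56.27 kN.
σ_{aluminium} = P/A₂ = 56270/800 = 70.33 MPa, tensile.

σ ≈ 70.3 MPa (tensile)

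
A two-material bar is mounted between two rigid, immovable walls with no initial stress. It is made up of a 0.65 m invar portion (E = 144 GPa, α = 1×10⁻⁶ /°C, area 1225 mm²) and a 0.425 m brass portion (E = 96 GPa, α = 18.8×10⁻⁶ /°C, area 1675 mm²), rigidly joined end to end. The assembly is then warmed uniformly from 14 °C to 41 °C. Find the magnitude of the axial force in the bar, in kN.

P ≈ 36.9 kN (compressive)

With the walls removed the bar would change length by δ_free = Σ αᵢΔT Lᵢ = 1×10⁻⁶×27×650 + 18.8×10⁻⁶×27×425 = 0.2333 mm.
Since the ends are fixed, an axial force P builds up, equal in every segment, with P · Σ Lᵢ/(AᵢEᵢ) = δ_free.
Σ Lᵢ/(AᵢEᵢ) = 650/(1225×144×10³) + 425/(1675×96×10³) = 6.328×10⁻⁶ mm/N.
So P = 0.2333 / 6.328×10⁻⁶ = 36.87 kN, compressive.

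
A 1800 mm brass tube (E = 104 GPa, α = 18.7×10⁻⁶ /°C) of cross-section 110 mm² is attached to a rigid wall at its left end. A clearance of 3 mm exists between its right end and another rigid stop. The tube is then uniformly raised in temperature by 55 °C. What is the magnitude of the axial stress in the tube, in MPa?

If the wall were absent the tube would grow by αΔT L = 18.7×10⁻⁶ × 55 × 1800 = 1.851 mm.
Since δ_free = 1.85 mm is less than the 3 mm gap, the tube never touches the wall. No axial force develops.

σ ≈ 0 MPa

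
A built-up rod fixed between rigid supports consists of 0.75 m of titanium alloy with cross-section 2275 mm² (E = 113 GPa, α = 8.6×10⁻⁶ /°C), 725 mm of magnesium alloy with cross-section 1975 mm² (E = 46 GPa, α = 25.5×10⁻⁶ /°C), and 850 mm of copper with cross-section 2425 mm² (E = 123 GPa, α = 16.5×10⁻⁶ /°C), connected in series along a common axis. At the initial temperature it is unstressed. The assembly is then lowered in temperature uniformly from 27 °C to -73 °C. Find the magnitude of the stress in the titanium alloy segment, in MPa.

σ ≈ 125 MPa (tensile)

Free thermal contraction of the whole bar: Σ αᵢΔT Lᵢ = 8.6×10⁻⁶×100×750 + 25.5×10⁻⁶×100×725 + 16.5×10⁻⁶×100×850 = 3.896 mm.
The rigid supports impose zero overall length change; the single axial force P common to all segments must satisfy P Σ Lᵢ/(AᵢEᵢ) = δ_free.
Σ Lᵢ/(AᵢEᵢ) = 750/(2275×113×10³) + 725/(1975×46×10³) + 850/(2425×123×10³) = 1.375×10⁻⁵ mm/N.
Hence P = δ_free / Σ(L/AE) = 3.896/1.375×10⁻⁵ = 283.4 kN (tensile).
σ_{titanium alloy} = P / A = 283400 / 2275 = 124.6 MPa.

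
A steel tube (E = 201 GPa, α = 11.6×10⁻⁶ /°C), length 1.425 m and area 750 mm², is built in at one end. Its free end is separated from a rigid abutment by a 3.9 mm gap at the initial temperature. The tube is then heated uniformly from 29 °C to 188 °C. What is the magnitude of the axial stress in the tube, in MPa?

σ ≈ 0 MPa

Free thermal elongation = αΔT L = 11.6×10⁻⁶ × 159 × 1425 = 2.628 mm.
Since δ_free = 2.63 mm is less than the 3.9 mm gap, the tube never touches the wall. No axial force develops.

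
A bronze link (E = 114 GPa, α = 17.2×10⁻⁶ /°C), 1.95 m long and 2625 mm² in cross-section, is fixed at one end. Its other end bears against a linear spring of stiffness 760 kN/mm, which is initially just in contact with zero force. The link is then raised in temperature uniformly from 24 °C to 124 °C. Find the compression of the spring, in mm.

The unrestrained thermal change is αΔT L = 17.2×10⁻⁶ × 100 × 1950 = 3.354 mm.
Let P be the compressive force at the spring. The link shortens elastically by PL/(AE) and the spring compresses by P/k; together these equal δ_free.
P [ L/(AE) + 1/k ] = δ_free → P [ 1950/(2625×114×10³) + 1/(760×10³) ] = 3.354.
P = 3.354 / 7.832×10⁻⁶ = 428200 N.
Spring compression = P/k = 428200/(760×10³) = 0.5635 mm.

δ ≈ 0.563 mm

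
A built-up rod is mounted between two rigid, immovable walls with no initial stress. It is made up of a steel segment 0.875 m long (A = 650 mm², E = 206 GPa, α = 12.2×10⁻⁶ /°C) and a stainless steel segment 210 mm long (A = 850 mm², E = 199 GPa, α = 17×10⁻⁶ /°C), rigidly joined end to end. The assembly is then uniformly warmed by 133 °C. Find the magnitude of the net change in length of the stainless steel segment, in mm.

|ΔL| ≈ 0.172 mm

Free thermal expansion of the whole bar: Σ αᵢΔT Lᵢ = 12.2×10⁻⁶×133×875 + 17×10⁻⁶×133×210 = 1.895 mm.
Since the ends are fixed, an axial force P builds up, equal in every segment, with P · Σ Lᵢ/(AᵢEᵢ) = δ_free.
The series flexibility is Σ Lᵢ/(AᵢEᵢ) = 875/(650×206×10³) + 210/(850×199×10³) = 7.776×10⁻⁶ mm/N.
Hence P = δ_free / Σ(L/AE) = 1.895/7.776×10⁻⁶ = 243.6 kN (compressive).
For the stainless steel segment, free thermal change = 17×10⁻⁶×133×210 = 0.4748 mm and elastic change from P = 243600×210/(850×199×10³) = 0.3025 mm; these oppose, so the net change is 0.172 mm (segment lengthens).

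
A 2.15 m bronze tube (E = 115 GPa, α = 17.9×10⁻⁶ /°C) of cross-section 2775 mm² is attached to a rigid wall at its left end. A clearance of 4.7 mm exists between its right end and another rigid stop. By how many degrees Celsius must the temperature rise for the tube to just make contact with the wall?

ΔT ≈ 122 °C

The gap closes when αΔT L = 4.7 mm, since the tube is still unstressed at that instant.
So ΔT = g/(αL) = 4.7/(17.9×10⁻⁶ × 2150) = 122.1 °C.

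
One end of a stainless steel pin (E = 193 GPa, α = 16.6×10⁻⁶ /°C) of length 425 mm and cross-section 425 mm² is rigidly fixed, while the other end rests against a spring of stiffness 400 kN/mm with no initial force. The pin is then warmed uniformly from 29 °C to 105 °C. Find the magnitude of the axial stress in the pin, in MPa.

σ ≈ 164 MPa (compressive)

The unrestrained thermal change is αΔT L = 16.6×10⁻⁶ × 76 × 425 = 0.5362 mm.
With a force P in the spring, the elastic change of the pin is PL/(AE) and that of the spring is P/k; compatibility requires their sum to equal δ_free.
P [ L/(AE) + 1/k ] = δ_free → P [ 425/(425×193×10³) + 1/(400×10³) ] = 0.5362.
P = 0.5362 / 7.681×10⁻⁶ = 69800 N.
σ = P/A = 69800/425 = 164.2 MPa.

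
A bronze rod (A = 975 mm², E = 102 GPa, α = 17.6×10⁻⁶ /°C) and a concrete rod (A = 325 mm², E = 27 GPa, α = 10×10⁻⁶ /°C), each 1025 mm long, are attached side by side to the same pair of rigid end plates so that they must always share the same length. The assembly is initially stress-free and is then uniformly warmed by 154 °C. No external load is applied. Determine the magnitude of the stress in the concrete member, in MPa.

σ ≈ 29 MPa (tensile)

The bronze has the larger α, so on heating it would change length more than the concrete if both were free. The rigid plates force a common final length, so the bronze is put into compression and the concrete into tension, with equal and opposite forces P (no external load).
Equating the net (thermal + elastic) strains gives |α₁ − α₂|·ΔT = P·[1/(A₁E₁) + 1/(A₂E₂)].
|α₁ − α₂|·ΔT = 7.6×10⁻⁶ × 154 = 0.00117.
1/(A₁E₁) + 1/(A₂E₂) = 1/(975×102×10³) + 1/(325×27×10³) = 1.24×10⁻⁷ N⁻¹.
So P = 0.00117 / 1.24×10⁻⁷ = 9.438 kN.
σ_{concrete} = P/A₂ = 9438/325 = 29.04 MPa, tensile.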